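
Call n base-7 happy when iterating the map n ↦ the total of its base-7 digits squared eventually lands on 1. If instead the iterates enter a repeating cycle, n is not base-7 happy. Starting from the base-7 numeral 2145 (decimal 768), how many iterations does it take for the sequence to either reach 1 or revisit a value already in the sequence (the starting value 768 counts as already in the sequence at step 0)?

768 = (2,1,4,5)_7 → 46
46 = (6,4)_7 → 52
52 = (1,0,3)_7 → 10
10 = (1,3)_7 → 10  — 10 repeats.
That took 4 steps.

4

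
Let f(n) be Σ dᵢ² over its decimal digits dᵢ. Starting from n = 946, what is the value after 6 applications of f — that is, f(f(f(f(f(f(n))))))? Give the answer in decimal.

1

946 → 9² + 4² + 6² = 81 + 16 + 36 = 133
133 → 1² + 3² + 3² = 1 + 9 + 9 = 19
19 → 1² + 9² = 1 + 81 = 82
82 → 8² + 2² = 64 + 4 = 68
68 → 6² + 8² = 36 + 64 = 100
100 → 1² + 0² + 0² = 1 + 0 + 0 = 1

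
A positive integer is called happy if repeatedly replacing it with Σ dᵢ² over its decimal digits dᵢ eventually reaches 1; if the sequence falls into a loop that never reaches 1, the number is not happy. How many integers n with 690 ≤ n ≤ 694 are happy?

690: 690 → 117 → 51 → 26 → 40 → 16 → 37 → 58 → 89 → 145 → 42 → 20 → 4 → 16  (repeats 16)
691: 691 → 118 → 66 → 72 → 53 → 34 → 25 → 29 → 85 → 89 → 145 → 42 → 20 → 4 → 16 → 37 → 58 → 89  (repeats 89)
692: 692 → 121 → 6 → 36 → 45 → 41 → 17 → 50 → 25 → 29 → 85 → 89 → 145 → 42 → 20 → 4 → 16 → 37 → 58 → 89  (repeats 89)
693: 693 → 126 → 41 → 17 → 50 → 25 → 29 → 85 → 89 → 145 → 42 → 20 → 4 → 16 → 37 → 58 → 89  (repeats 89)
694: 694 → 133 → 19 → 82 → 68 → 100 → 1  (reaches 1)
happy: 694

1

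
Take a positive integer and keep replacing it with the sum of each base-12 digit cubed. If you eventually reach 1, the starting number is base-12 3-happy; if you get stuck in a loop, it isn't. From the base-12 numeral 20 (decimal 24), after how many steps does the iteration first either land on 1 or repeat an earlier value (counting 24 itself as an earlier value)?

15

24 = (2,0)_12 → 2³ + 0³ = 8
8 = (8)_12 → 8³ = 512
512 = (3,6,8)_12 → 3³ + 6³ + 8³ = 755
755 = (5,2,11)_12 → 5³ + 2³ + 11³ = 1464
1464 = (10,2,0)_12 → 10³ + 2³ + 0³ = 1008
1008 = (7,0,0)_12 → 7³ + 0³ + 0³ = 343
343 = (2,4,7)_12 → 2³ + 4³ + 7³ = 415
415 = (2,10,7)_12 → 2³ + 10³ + 7³ = 1351
1351 = (9,4,7)_12 → 9³ + 4³ + 7³ = 1136
1136 = (7,10,8)_12 → 7³ + 10³ + 8³ = 1855
1855 = (1,0,10,7)_12 → 1³ + 0³ + 10³ + 7³ = 1344
1344 = (9,4,0)_12 → 9³ + 4³ + 0³ = 793
793 = (5,6,1)_12 → 5³ + 6³ + 1³ = 342
342 = (2,4,6)_12 → 2³ + 4³ + 6³ = 288
288 = (2,0,0)_12 → 2³ + 0³ + 0³ = 8  — 8 repeats.
That took 15 steps.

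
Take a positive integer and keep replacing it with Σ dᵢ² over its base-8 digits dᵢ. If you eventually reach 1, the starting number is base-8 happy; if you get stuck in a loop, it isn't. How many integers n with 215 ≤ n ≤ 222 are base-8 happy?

2

215: 215 → 62 → 85 → 30 → 45 → 50 → 40 → 25 → 10 → 5 → 25  — not base-8 happy
216: 216 → 18 → 8 → 1  — base-8 happy
217: 217 → 19 → 13 → 26 → 13  — not base-8 happy
218: 218 → 22 → 40 → 25 → 10 → 5 → 25  — not base-8 happy
219: 219 → 27 → 18 → 8 → 1  — base-8 happy
220: 220 → 34 → 20 → 20  — not base-8 happy
221: 221 → 43 → 34 → 20 → 20  — not base-8 happy
222: 222 → 54 → 72 → 2 → 4 → 16 → 4  — not base-8 happy
base-8 happy: 216, 219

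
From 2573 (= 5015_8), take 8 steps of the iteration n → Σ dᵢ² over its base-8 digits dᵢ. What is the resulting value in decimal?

25

2573 = (5,0,1,5)_8 → 5² + 0² + 1² + 5² = 25 + 0 + 1 + 25 = 51
51 = (6,3)_8 → 6² + 3² = 36 + 9 = 45
45 = (5,5)_8 → 5² + 5² = 25 + 25 = 50
50 = (6,2)_8 → 6² + 2² = 36 + 4 = 40
40 = (5,0)_8 → 5² + 0² = 25 + 0 = 25
25 = (3,1)_8 → 3² + 1² = 9 + 1 = 10
10 = (1,2)_8 → 1² + 2² = 1 + 4 = 5
5 = (5)_8 → 5² = 25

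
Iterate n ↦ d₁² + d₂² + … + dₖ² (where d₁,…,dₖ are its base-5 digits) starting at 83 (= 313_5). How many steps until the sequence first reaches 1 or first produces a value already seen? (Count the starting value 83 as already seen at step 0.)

83 = (3,1,3)_5 → 3² + 1² + 3² = 9 + 1 + 9 = 19
19 = (3,4)_5 → 3² + 4² = 9 + 16 = 25
25 = (1,0,0)_5 → 1² + 0² + 0² = 1 + 0 + 0 = 1  — reached 1.
That took 3 steps.

3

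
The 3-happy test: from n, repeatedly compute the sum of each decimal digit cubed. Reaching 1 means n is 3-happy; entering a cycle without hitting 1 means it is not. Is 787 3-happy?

787 → 7³ + 8³ + 7³ = 343 + 512 + 343 = 1198
1198 → 1³ + 1³ + 9³ + 8³ = 1 + 1 + 729 + 512 = 1243
1243 → 1³ + 2³ + 4³ + 3³ = 1 + 8 + 64 + 27 = 100
100 → 1³ + 0³ + 0³ = 1 + 0 + 0 = 1  — reached 1.

3-happy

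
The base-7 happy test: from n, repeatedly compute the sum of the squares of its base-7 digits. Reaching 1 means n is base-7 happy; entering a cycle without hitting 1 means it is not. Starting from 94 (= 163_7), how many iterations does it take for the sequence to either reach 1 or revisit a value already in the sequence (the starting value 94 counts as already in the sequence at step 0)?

4

94 = (1,6,3)_7 → 1² + 6² + 3² = 1 + 36 + 9 = 46
46 = (6,4)_7 → 6² + 4² = 36 + 16 = 52
52 = (1,0,3)_7 → 1² + 0² + 3² = 1 + 0 + 9 = 10
10 = (1,3)_7 → 1² + 3² = 1 + 9 = 10  — 10 repeats.
That took 4 steps.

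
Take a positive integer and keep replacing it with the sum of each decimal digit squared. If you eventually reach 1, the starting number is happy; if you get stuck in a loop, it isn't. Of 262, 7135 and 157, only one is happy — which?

262

262: 262 → 44 → 32 → 13 → 10 → 1  — reaches 1 (happy)
7135: 7135 → 84 → 80 → 64 → 52 → 29 → 85 → 89 → 145 → 42 → 20 → 4 → 16 → 37 → 58 → 89  — repeats 89 (not happy)
157: 157 → 75 → 74 → 65 → 61 → 37 → 58 → 89 → 145 → 42 → 20 → 4 → 16 → 37  — repeats 37 (not happy)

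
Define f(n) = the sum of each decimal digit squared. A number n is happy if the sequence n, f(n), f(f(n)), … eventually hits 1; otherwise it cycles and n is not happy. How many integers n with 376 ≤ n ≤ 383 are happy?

3

376: 376 → 94 → 97 → 130 → 10 → 1  — happy
377: 377 → 107 → 50 → 25 → 29 → 85 → 89 → 145 → 42 → 20 → 4 → 16 → 37 → 58 → 89  — not happy
378: 378 → 122 → 9 → 81 → 65 → 61 → 37 → 58 → 89 → 145 → 42 → 20 → 4 → 16 → 37  — not happy
379: 379 → 139 → 91 → 82 → 68 → 100 → 1  — happy
380: 380 → 73 → 58 → 89 → 145 → 42 → 20 → 4 → 16 → 37 → 58  — not happy
381: 381 → 74 → 65 → 61 → 37 → 58 → 89 → 145 → 42 → 20 → 4 → 16 → 37  — not happy
382: 382 → 77 → 98 → 145 → 42 → 20 → 4 → 16 → 37 → 58 → 89 → 145  — not happy
383: 383 → 82 → 68 → 100 → 1  — happy
happy: 376, 379, 383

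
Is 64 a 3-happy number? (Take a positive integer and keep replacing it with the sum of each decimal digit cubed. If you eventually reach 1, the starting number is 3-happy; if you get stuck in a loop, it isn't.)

64 → 6³ + 4³ = 216 + 64 = 280
280 → 2³ + 8³ + 0³ = 8 + 512 + 0 = 520
520 → 5³ + 2³ + 0³ = 125 + 8 + 0 = 133
133 → 1³ + 3³ + 3³ = 1 + 27 + 27 = 55
55 → 5³ + 5³ = 125 + 125 = 250
250 → 2³ + 5³ + 0³ = 8 + 125 + 0 = 133  — 133 already seen; the sequence cycles without reaching 1.

not 3-happy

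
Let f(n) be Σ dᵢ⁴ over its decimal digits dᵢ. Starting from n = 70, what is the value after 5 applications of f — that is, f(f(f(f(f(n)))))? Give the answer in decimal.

13139

70 → 7⁴ + 0⁴ = 2401
2401 → 2⁴ + 4⁴ + 0⁴ + 1⁴ = 273
273 → 2⁴ + 7⁴ + 3⁴ = 2498
2498 → 2⁴ + 4⁴ + 9⁴ + 8⁴ = 10929
10929 → 1⁴ + 0⁴ + 9⁴ + 2⁴ + 9⁴ = 13139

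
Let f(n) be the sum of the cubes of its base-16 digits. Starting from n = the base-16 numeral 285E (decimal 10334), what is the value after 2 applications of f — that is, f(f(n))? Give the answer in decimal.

10334 = (2,8,5,14)_16 → 2³ + 8³ + 5³ + 14³ = 8 + 512 + 125 + 2744 = 3389
3389 = (13,3,13)_16 → 13³ + 3³ + 13³ = 2197 + 27 + 2197 = 4421

4421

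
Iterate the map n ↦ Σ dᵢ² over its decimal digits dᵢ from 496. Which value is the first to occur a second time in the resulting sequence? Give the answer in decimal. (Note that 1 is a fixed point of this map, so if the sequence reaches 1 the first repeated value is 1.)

496 → 4² + 9² + 6² = 16 + 81 + 36 = 133
133 → 1² + 3² + 3² = 1 + 9 + 9 = 19
19 → 1² + 9² = 1 + 81 = 82
82 → 8² + 2² = 64 + 4 = 68
68 → 6² + 8² = 36 + 64 = 100
100 → 1² + 0² + 0² = 1 + 0 + 0 = 1  — reached the fixed point 1.
1 → 1, so 1 is the first repeated value.

1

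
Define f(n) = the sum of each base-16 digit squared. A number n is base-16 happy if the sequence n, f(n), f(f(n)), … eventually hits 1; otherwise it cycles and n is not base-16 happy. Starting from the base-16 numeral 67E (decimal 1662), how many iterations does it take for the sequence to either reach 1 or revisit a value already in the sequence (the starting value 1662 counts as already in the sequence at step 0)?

1662 = (6,7,14)_16 → 281
281 = (1,1,9)_16 → 83
83 = (5,3)_16 → 34
34 = (2,2)_16 → 8
8 = (8)_16 → 64
64 = (4,0)_16 → 16
16 = (1,0)_16 → 1  — reached 1.
That took 7 steps.

7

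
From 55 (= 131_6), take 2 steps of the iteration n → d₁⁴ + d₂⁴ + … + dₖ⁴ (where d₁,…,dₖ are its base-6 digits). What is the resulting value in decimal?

55 = (1,3,1)_6 → 1⁴ + 3⁴ + 1⁴ = 83
83 = (2,1,5)_6 → 2⁴ + 1⁴ + 5⁴ = 642

642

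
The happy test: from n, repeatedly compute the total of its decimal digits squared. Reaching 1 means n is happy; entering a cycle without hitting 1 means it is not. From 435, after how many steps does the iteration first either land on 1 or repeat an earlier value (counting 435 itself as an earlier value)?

435 → 50
50 → 25
25 → 29
29 → 85
85 → 89
89 → 145
145 → 42
42 → 20
20 → 4
4 → 16
16 → 37
37 → 58
58 → 89  — 89 repeats.
That took 13 steps.

13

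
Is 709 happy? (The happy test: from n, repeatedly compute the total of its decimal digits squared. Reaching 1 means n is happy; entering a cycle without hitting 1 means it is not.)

happy

709 → 7² + 0² + 9² = 130
130 → 1² + 3² + 0² = 10
10 → 1² + 0² = 1  — reached 1.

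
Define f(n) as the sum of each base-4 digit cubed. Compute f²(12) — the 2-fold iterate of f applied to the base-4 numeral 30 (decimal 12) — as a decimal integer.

36

12 = (3,0)_4 → 27
27 = (1,2,3)_4 → 36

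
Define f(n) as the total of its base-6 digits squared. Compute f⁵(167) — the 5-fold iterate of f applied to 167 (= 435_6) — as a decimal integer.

167 = (4,3,5)_6 → 4² + 3² + 5² = 50
50 = (1,2,2)_6 → 1² + 2² + 2² = 9
9 = (1,3)_6 → 1² + 3² = 10
10 = (1,4)_6 → 1² + 4² = 17
17 = (2,5)_6 → 2² + 5² = 29

29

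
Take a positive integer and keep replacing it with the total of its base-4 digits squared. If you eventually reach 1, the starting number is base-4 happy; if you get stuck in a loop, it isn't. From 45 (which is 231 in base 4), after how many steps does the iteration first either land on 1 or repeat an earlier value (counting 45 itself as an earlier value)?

45 = (2,3,1)_4 → 2² + 3² + 1² = 4 + 9 + 1 = 14
14 = (3,2)_4 → 3² + 2² = 9 + 4 = 13
13 = (3,1)_4 → 3² + 1² = 9 + 1 = 10
10 = (2,2)_4 → 2² + 2² = 4 + 4 = 8
8 = (2,0)_4 → 2² + 0² = 4 + 0 = 4
4 = (1,0)_4 → 1² + 0² = 1 + 0 = 1  — reached 1.
That took 6 steps.

6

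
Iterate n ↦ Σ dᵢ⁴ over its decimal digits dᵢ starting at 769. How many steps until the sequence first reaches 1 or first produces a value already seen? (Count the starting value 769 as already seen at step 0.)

14

769 → 7⁴ + 6⁴ + 9⁴ = 2401 + 1296 + 6561 = 10258
10258 → 1⁴ + 0⁴ + 2⁴ + 5⁴ + 8⁴ = 1 + 0 + 16 + 625 + 4096 = 4738
4738 → 4⁴ + 7⁴ + 3⁴ + 8⁴ = 256 + 2401 + 81 + 4096 = 6834
6834 → 6⁴ + 8⁴ + 3⁴ + 4⁴ = 1296 + 4096 + 81 + 256 = 5729
5729 → 5⁴ + 7⁴ + 2⁴ + 9⁴ = 625 + 2401 + 16 + 6561 = 9603
9603 → 9⁴ + 6⁴ + 0⁴ + 3⁴ = 6561 + 1296 + 0 + 81 = 7938
7938 → 7⁴ + 9⁴ + 3⁴ + 8⁴ = 2401 + 6561 + 81 + 4096 = 13139
13139 → 1⁴ + 3⁴ + 1⁴ + 3⁴ + 9⁴ = 1 + 81 + 1 + 81 + 6561 = 6725
6725 → 6⁴ + 7⁴ + 2⁴ + 5⁴ = 1296 + 2401 + 16 + 625 = 4338
4338 → 4⁴ + 3⁴ + 3⁴ + 8⁴ = 256 + 81 + 81 + 4096 = 4514
4514 → 4⁴ + 5⁴ + 1⁴ + 4⁴ = 256 + 625 + 1 + 256 = 1138
1138 → 1⁴ + 1⁴ + 3⁴ + 8⁴ = 1 + 1 + 81 + 4096 = 4179
4179 → 4⁴ + 1⁴ + 7⁴ + 9⁴ = 256 + 1 + 2401 + 6561 = 9219
9219 → 9⁴ + 2⁴ + 1⁴ + 9⁴ = 6561 + 16 + 1 + 6561 = 13139  — 13139 repeats.
That took 14 steps.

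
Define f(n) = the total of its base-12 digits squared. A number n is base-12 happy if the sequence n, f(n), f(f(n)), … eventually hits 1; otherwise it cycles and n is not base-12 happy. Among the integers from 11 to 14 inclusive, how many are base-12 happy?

11: 11 → 121 → 101 → 89 → 74 → 40 → 25 → 5 → 25  (repeats 25)
12: 12 → 1  (reaches 1)
13: 13 → 2 → 4 → 16 → 17 → 26 → 8 → 64 → 41 → 34 → 104 → 128 → 164 → 66 → 61 → 26  (repeats 26)
14: 14 → 5 → 25 → 5  (repeats 5)
base-12 happy: 12

1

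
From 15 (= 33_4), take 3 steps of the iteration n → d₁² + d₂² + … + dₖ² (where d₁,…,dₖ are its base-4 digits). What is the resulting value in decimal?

2

15 = (3,3)_4 → 3² + 3² = 9 + 9 = 18
18 = (1,0,2)_4 → 1² + 0² + 2² = 1 + 0 + 4 = 5
5 = (1,1)_4 → 1² + 1² = 1 + 1 = 2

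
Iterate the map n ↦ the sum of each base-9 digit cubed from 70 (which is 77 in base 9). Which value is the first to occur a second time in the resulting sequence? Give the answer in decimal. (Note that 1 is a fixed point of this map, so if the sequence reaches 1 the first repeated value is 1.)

856

70 = (7,7)_9 → 686
686 = (8,4,2)_9 → 584
584 = (7,1,8)_9 → 856
856 = (1,1,5,1)_9 → 128
128 = (1,5,2)_9 → 134
134 = (1,5,8)_9 → 638
638 = (7,7,8)_9 → 1198
1198 = (1,5,7,1)_9 → 470
470 = (5,7,2)_9 → 476
476 = (5,7,8)_9 → 980
980 = (1,3,0,8)_9 → 540
540 = (6,6,0)_9 → 432
432 = (5,3,0)_9 → 152
152 = (1,7,8)_9 → 856  — 856 already appeared earlier.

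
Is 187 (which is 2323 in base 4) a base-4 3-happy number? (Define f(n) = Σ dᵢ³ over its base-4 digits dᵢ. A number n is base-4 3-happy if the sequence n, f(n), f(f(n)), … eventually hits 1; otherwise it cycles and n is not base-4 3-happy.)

187 = (2,3,2,3)_4 → 70
70 = (1,0,1,2)_4 → 10
10 = (2,2)_4 → 16
16 = (1,0,0)_4 → 1  — reached 1.

base-4 3-happy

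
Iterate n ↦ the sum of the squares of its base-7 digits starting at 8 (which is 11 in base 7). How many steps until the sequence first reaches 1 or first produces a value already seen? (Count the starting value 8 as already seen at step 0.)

4

8 = (1,1)_7 → 1² + 1² = 2
2 = (2)_7 → 2² = 4
4 = (4)_7 → 4² = 16
16 = (2,2)_7 → 2² + 2² = 8  — 8 repeats.
That took 4 steps.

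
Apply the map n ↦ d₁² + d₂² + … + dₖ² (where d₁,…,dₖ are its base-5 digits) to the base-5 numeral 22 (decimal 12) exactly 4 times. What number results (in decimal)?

12 = (2,2)_5 → 2² + 2² = 4 + 4 = 8
8 = (1,3)_5 → 1² + 3² = 1 + 9 = 10
10 = (2,0)_5 → 2² + 0² = 4 + 0 = 4
4 = (4)_5 → 4² = 16

16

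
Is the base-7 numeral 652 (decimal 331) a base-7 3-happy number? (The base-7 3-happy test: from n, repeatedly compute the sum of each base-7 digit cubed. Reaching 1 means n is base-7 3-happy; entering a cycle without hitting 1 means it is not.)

not base-7 3-happy

331 = (6,5,2)_7 → 6³ + 5³ + 2³ = 349
349 = (1,0,0,6)_7 → 1³ + 0³ + 0³ + 6³ = 217
217 = (4,3,0)_7 → 4³ + 3³ + 0³ = 91
91 = (1,6,0)_7 → 1³ + 6³ + 0³ = 217  — 217 already seen; the sequence cycles without reaching 1.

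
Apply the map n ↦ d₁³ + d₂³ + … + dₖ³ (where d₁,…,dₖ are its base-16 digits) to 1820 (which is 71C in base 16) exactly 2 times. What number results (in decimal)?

1820 = (7,1,12)_16 → 7³ + 1³ + 12³ = 343 + 1 + 1728 = 2072
2072 = (8,1,8)_16 → 8³ + 1³ + 8³ = 512 + 1 + 512 = 1025

1025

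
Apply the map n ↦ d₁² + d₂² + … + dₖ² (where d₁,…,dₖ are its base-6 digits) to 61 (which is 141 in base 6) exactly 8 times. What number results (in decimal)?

20

61 = (1,4,1)_6 → 1² + 4² + 1² = 1 + 16 + 1 = 18
18 = (3,0)_6 → 3² + 0² = 9 + 0 = 9
9 = (1,3)_6 → 1² + 3² = 1 + 9 = 10
10 = (1,4)_6 → 1² + 4² = 1 + 16 = 17
17 = (2,5)_6 → 2² + 5² = 4 + 25 = 29
29 = (4,5)_6 → 4² + 5² = 16 + 25 = 41
41 = (1,0,5)_6 → 1² + 0² + 5² = 1 + 0 + 25 = 26
26 = (4,2)_6 → 4² + 2² = 16 + 4 = 20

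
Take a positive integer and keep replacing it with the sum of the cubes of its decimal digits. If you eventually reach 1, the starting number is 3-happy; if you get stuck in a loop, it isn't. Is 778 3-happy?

3-happy

778 → 1198
1198 → 1243
1243 → 100
100 → 1  — reached 1.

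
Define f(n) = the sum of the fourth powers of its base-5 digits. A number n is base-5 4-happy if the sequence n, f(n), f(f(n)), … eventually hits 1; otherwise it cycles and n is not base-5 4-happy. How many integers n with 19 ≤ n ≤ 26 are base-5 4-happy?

1

19: 19 → 337 → 129 → 257 → 33 → 83 → 163 → 99 → 593 → 499 → 849 → 595 → 593  (repeats 593)
20: 20 → 256 → 18 → 162 → 34 → 258 → 98 → 418 → 244 → 594 → 674 → 514 → 528 → 338 → 194 → 354 → 528  (repeats 528)
21: 21 → 257 → 33 → 83 → 163 → 99 → 593 → 499 → 849 → 595 → 593  (repeats 593)
22: 22 → 272 → 288 → 114 → 528 → 338 → 194 → 354 → 528  (repeats 528)
23: 23 → 337 → 129 → 257 → 33 → 83 → 163 → 99 → 593 → 499 → 849 → 595 → 593  (repeats 593)
24: 24 → 512 → 288 → 114 → 528 → 338 → 194 → 354 → 528  (repeats 528)
25: 25 → 1  (reaches 1)
26: 26 → 2 → 16 → 82 → 98 → 418 → 244 → 594 → 674 → 514 → 528 → 338 → 194 → 354 → 528  (repeats 528)
base-5 4-happy: 25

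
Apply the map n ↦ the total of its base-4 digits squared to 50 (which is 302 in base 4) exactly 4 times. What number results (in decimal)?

50 = (3,0,2)_4 → 3² + 0² + 2² = 13
13 = (3,1)_4 → 3² + 1² = 10
10 = (2,2)_4 → 2² + 2² = 8
8 = (2,0)_4 → 2² + 0² = 4

4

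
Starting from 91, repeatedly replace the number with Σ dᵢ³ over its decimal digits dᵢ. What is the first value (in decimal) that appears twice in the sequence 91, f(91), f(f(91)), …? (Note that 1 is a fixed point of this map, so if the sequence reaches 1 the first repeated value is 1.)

91 → 9³ + 1³ = 730
730 → 7³ + 3³ + 0³ = 370
370 → 3³ + 7³ + 0³ = 370  — 370 already appeared earlier.

370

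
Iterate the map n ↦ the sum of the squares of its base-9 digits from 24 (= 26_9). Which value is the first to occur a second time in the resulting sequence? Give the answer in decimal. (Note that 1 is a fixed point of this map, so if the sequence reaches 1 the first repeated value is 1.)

74

24 = (2,6)_9 → 2² + 6² = 40
40 = (4,4)_9 → 4² + 4² = 32
32 = (3,5)_9 → 3² + 5² = 34
34 = (3,7)_9 → 3² + 7² = 58
58 = (6,4)_9 → 6² + 4² = 52
52 = (5,7)_9 → 5² + 7² = 74
74 = (8,2)_9 → 8² + 2² = 68
68 = (7,5)_9 → 7² + 5² = 74  — 74 already appeared earlier.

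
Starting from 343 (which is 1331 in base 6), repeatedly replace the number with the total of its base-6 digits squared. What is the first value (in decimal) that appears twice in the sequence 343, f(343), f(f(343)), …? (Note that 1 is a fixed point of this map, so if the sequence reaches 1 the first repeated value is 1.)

343 = (1,3,3,1)_6 → 1² + 3² + 3² + 1² = 20
20 = (3,2)_6 → 3² + 2² = 13
13 = (2,1)_6 → 2² + 1² = 5
5 = (5)_6 → 5² = 25
25 = (4,1)_6 → 4² + 1² = 17
17 = (2,5)_6 → 2² + 5² = 29
29 = (4,5)_6 → 4² + 5² = 41
41 = (1,0,5)_6 → 1² + 0² + 5² = 26
26 = (4,2)_6 → 4² + 2² = 20  — 20 already appeared earlier.

20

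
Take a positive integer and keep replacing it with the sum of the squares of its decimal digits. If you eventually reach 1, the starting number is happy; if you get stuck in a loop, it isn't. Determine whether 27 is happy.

27 → 53
53 → 34
34 → 25
25 → 29
29 → 85
85 → 89
89 → 145
145 → 42
42 → 20
20 → 4
4 → 16
16 → 37
37 → 58
58 → 89  — 89 already seen; the sequence cycles without reaching 1.

not happy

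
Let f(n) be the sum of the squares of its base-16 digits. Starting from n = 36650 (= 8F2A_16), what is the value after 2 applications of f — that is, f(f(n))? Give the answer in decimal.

146

36650 = (8,15,2,10)_16 → 8² + 15² + 2² + 10² = 64 + 225 + 4 + 100 = 393
393 = (1,8,9)_16 → 1² + 8² + 9² = 1 + 64 + 81 = 146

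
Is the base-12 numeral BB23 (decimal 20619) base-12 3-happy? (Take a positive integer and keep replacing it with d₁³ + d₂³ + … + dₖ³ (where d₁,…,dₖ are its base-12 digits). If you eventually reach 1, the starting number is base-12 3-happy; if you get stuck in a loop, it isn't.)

base-12 3-happy

20619 = (11,11,2,3)_12 → 11³ + 11³ + 2³ + 3³ = 1331 + 1331 + 8 + 27 = 2697
2697 = (1,6,8,9)_12 → 1³ + 6³ + 8³ + 9³ = 1 + 216 + 512 + 729 = 1458
1458 = (10,1,6)_12 → 10³ + 1³ + 6³ = 1000 + 1 + 216 = 1217
1217 = (8,5,5)_12 → 8³ + 5³ + 5³ = 512 + 125 + 125 = 762
762 = (5,3,6)_12 → 5³ + 3³ + 6³ = 125 + 27 + 216 = 368
368 = (2,6,8)_12 → 2³ + 6³ + 8³ = 8 + 216 + 512 = 736
736 = (5,1,4)_12 → 5³ + 1³ + 4³ = 125 + 1 + 64 = 190
190 = (1,3,10)_12 → 1³ + 3³ + 10³ = 1 + 27 + 1000 = 1028
1028 = (7,1,8)_12 → 7³ + 1³ + 8³ = 343 + 1 + 512 = 856
856 = (5,11,4)_12 → 5³ + 11³ + 4³ = 125 + 1331 + 64 = 1520
1520 = (10,6,8)_12 → 10³ + 6³ + 8³ = 1000 + 216 + 512 = 1728
1728 = (1,0,0,0)_12 → 1³ + 0³ + 0³ + 0³ = 1 + 0 + 0 + 0 = 1  — reached 1.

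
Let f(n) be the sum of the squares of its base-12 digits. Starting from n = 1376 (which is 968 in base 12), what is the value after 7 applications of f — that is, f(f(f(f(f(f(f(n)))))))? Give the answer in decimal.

40

1376 = (9,6,8)_12 → 9² + 6² + 8² = 181
181 = (1,3,1)_12 → 1² + 3² + 1² = 11
11 = (11)_12 → 11² = 121
121 = (10,1)_12 → 10² + 1² = 101
101 = (8,5)_12 → 8² + 5² = 89
89 = (7,5)_12 → 7² + 5² = 74
74 = (6,2)_12 → 6² + 2² = 40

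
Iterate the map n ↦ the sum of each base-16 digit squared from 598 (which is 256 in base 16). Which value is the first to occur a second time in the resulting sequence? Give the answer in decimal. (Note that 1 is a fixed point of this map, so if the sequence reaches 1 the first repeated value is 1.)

1

598 = (2,5,6)_16 → 2² + 5² + 6² = 4 + 25 + 36 = 65
65 = (4,1)_16 → 4² + 1² = 16 + 1 = 17
17 = (1,1)_16 → 1² + 1² = 1 + 1 = 2
2 = (2)_16 → 2² = 4
4 = (4)_16 → 4² = 16
16 = (1,0)_16 → 1² + 0² = 1 + 0 = 1  — reached the fixed point 1.
1 → 1, so 1 is the first repeated value.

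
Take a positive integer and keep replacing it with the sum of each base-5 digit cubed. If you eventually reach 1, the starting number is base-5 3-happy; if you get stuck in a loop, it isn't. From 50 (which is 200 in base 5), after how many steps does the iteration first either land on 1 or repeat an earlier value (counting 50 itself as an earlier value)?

50 = (2,0,0)_5 → 8
8 = (1,3)_5 → 28
28 = (1,0,3)_5 → 28  — 28 repeats.
That took 3 steps.

3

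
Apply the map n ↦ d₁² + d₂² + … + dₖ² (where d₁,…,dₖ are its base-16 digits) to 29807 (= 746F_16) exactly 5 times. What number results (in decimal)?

64

29807 = (7,4,6,15)_16 → 7² + 4² + 6² + 15² = 326
326 = (1,4,6)_16 → 1² + 4² + 6² = 53
53 = (3,5)_16 → 3² + 5² = 34
34 = (2,2)_16 → 2² + 2² = 8
8 = (8)_16 → 8² = 64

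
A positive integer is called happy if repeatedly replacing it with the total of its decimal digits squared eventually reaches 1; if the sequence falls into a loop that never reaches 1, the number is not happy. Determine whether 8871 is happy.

not happy

8871 → 8² + 8² + 7² + 1² = 64 + 64 + 49 + 1 = 178
178 → 1² + 7² + 8² = 1 + 49 + 64 = 114
114 → 1² + 1² + 4² = 1 + 1 + 16 = 18
18 → 1² + 8² = 1 + 64 = 65
65 → 6² + 5² = 36 + 25 = 61
61 → 6² + 1² = 36 + 1 = 37
37 → 3² + 7² = 9 + 49 = 58
58 → 5² + 8² = 25 + 64 = 89
89 → 8² + 9² = 64 + 81 = 145
145 → 1² + 4² + 5² = 1 + 16 + 25 = 42
42 → 4² + 2² = 16 + 4 = 20
20 → 2² + 0² = 4 + 0 = 4
4 → 4² = 16
16 → 1² + 6² = 1 + 36 = 37  — 37 already seen; the sequence cycles without reaching 1.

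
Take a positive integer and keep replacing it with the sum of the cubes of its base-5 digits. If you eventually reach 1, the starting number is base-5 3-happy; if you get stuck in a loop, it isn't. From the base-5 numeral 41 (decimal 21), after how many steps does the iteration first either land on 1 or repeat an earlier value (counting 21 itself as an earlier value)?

21 = (4,1)_5 → 4³ + 1³ = 65
65 = (2,3,0)_5 → 2³ + 3³ + 0³ = 35
35 = (1,2,0)_5 → 1³ + 2³ + 0³ = 9
9 = (1,4)_5 → 1³ + 4³ = 65  — 65 repeats.
That took 4 steps.

4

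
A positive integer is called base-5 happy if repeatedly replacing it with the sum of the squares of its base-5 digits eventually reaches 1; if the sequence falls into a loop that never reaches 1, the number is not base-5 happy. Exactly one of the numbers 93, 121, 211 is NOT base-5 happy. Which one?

211

93: 93 → 27 → 5 → 1  — reaches 1 (base-5 happy)
121: 121 → 33 → 11 → 5 → 1  — reaches 1 (base-5 happy)
211: 211 → 15 → 9 → 17 → 13 → 13  — repeats 13 (not base-5 happy)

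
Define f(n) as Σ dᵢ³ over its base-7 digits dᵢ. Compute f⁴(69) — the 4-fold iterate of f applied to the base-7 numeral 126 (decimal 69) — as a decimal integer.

9

69 = (1,2,6)_7 → 1³ + 2³ + 6³ = 225
225 = (4,4,1)_7 → 4³ + 4³ + 1³ = 129
129 = (2,4,3)_7 → 2³ + 4³ + 3³ = 99
99 = (2,0,1)_7 → 2³ + 0³ + 1³ = 9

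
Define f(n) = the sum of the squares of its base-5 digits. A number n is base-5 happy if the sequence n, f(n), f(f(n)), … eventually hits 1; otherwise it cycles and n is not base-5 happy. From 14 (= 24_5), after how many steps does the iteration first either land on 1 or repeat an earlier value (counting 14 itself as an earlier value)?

5

14 = (2,4)_5 → 2² + 4² = 20
20 = (4,0)_5 → 4² + 0² = 16
16 = (3,1)_5 → 3² + 1² = 10
10 = (2,0)_5 → 2² + 0² = 4
4 = (4)_5 → 4² = 16  — 16 repeats.
That took 5 steps.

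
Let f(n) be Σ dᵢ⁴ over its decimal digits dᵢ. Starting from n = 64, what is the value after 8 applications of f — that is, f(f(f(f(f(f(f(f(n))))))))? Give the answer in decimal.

64 → 6⁴ + 4⁴ = 1296 + 256 = 1552
1552 → 1⁴ + 5⁴ + 5⁴ + 2⁴ = 1 + 625 + 625 + 16 = 1267
1267 → 1⁴ + 2⁴ + 6⁴ + 7⁴ = 1 + 16 + 1296 + 2401 = 3714
3714 → 3⁴ + 7⁴ + 1⁴ + 4⁴ = 81 + 2401 + 1 + 256 = 2739
2739 → 2⁴ + 7⁴ + 3⁴ + 9⁴ = 16 + 2401 + 81 + 6561 = 9059
9059 → 9⁴ + 0⁴ + 5⁴ + 9⁴ = 6561 + 0 + 625 + 6561 = 13747
13747 → 1⁴ + 3⁴ + 7⁴ + 4⁴ + 7⁴ = 1 + 81 + 2401 + 256 + 2401 = 5140
5140 → 5⁴ + 1⁴ + 4⁴ + 0⁴ = 625 + 1 + 256 + 0 = 882

882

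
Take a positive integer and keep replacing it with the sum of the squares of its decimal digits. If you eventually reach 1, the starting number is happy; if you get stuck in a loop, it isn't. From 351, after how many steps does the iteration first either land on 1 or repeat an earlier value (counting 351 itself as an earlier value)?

351 → 3² + 5² + 1² = 9 + 25 + 1 = 35
35 → 3² + 5² = 9 + 25 = 34
34 → 3² + 4² = 9 + 16 = 25
25 → 2² + 5² = 4 + 25 = 29
29 → 2² + 9² = 4 + 81 = 85
85 → 8² + 5² = 64 + 25 = 89
89 → 8² + 9² = 64 + 81 = 145
145 → 1² + 4² + 5² = 1 + 16 + 25 = 42
42 → 4² + 2² = 16 + 4 = 20
20 → 2² + 0² = 4 + 0 = 4
4 → 4² = 16
16 → 1² + 6² = 1 + 36 = 37
37 → 3² + 7² = 9 + 49 = 58
58 → 5² + 8² = 25 + 64 = 89  — 89 repeats.
That took 14 steps.

14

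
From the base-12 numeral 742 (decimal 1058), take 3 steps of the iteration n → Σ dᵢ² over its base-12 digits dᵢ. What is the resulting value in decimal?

1058 = (7,4,2)_12 → 7² + 4² + 2² = 49 + 16 + 4 = 69
69 = (5,9)_12 → 5² + 9² = 25 + 81 = 106
106 = (8,10)_12 → 8² + 10² = 64 + 100 = 164

164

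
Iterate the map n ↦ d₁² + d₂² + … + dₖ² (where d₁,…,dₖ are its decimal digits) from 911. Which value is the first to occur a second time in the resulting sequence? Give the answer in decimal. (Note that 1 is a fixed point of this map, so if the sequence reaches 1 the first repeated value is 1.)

911 → 9² + 1² + 1² = 83
83 → 8² + 3² = 73
73 → 7² + 3² = 58
58 → 5² + 8² = 89
89 → 8² + 9² = 145
145 → 1² + 4² + 5² = 42
42 → 4² + 2² = 20
20 → 2² + 0² = 4
4 → 4² = 16
16 → 1² + 6² = 37
37 → 3² + 7² = 58  — 58 already appeared earlier.

58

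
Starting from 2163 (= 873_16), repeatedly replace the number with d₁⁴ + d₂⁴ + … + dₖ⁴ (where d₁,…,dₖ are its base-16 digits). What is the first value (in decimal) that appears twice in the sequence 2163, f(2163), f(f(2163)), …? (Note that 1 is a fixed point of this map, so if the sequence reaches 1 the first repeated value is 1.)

47314

2163 = (8,7,3)_16 → 8⁴ + 7⁴ + 3⁴ = 6578
6578 = (1,9,11,2)_16 → 1⁴ + 9⁴ + 11⁴ + 2⁴ = 21219
21219 = (5,2,14,3)_16 → 5⁴ + 2⁴ + 14⁴ + 3⁴ = 39138
39138 = (9,8,14,2)_16 → 9⁴ + 8⁴ + 14⁴ + 2⁴ = 49089
49089 = (11,15,12,1)_16 → 11⁴ + 15⁴ + 12⁴ + 1⁴ = 86003
86003 = (1,4,15,15,3)_16 → 1⁴ + 4⁴ + 15⁴ + 15⁴ + 3⁴ = 101588
101588 = (1,8,12,13,4)_16 → 1⁴ + 8⁴ + 12⁴ + 13⁴ + 4⁴ = 53650
53650 = (13,1,9,2)_16 → 13⁴ + 1⁴ + 9⁴ + 2⁴ = 35139
35139 = (8,9,4,3)_16 → 8⁴ + 9⁴ + 4⁴ + 3⁴ = 10994
10994 = (2,10,15,2)_16 → 2⁴ + 10⁴ + 15⁴ + 2⁴ = 60657
60657 = (14,12,15,1)_16 → 14⁴ + 12⁴ + 15⁴ + 1⁴ = 109778
109778 = (1,10,12,13,2)_16 → 1⁴ + 10⁴ + 12⁴ + 13⁴ + 2⁴ = 59314
59314 = (14,7,11,2)_16 → 14⁴ + 7⁴ + 11⁴ + 2⁴ = 55474
55474 = (13,8,11,2)_16 → 13⁴ + 8⁴ + 11⁴ + 2⁴ = 47314
47314 = (11,8,13,2)_16 → 11⁴ + 8⁴ + 13⁴ + 2⁴ = 47314  — 47314 already appeared earlier.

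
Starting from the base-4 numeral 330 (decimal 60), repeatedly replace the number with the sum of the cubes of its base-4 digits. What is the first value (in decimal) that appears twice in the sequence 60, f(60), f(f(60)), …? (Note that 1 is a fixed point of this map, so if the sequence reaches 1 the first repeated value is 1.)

60 = (3,3,0)_4 → 3³ + 3³ + 0³ = 27 + 27 + 0 = 54
54 = (3,1,2)_4 → 3³ + 1³ + 2³ = 27 + 1 + 8 = 36
36 = (2,1,0)_4 → 2³ + 1³ + 0³ = 8 + 1 + 0 = 9
9 = (2,1)_4 → 2³ + 1³ = 8 + 1 = 9  — 9 already appeared earlier.

9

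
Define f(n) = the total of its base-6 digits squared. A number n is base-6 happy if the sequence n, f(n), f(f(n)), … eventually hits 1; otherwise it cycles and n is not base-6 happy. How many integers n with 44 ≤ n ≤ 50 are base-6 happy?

44: 44 → 6 → 1  — base-6 happy
45: 45 → 11 → 26 → 20 → 13 → 5 → 25 → 17 → 29 → 41 → 26  — not base-6 happy
46: 46 → 18 → 9 → 10 → 17 → 29 → 41 → 26 → 20 → 13 → 5 → 25 → 17  — not base-6 happy
47: 47 → 27 → 25 → 17 → 29 → 41 → 26 → 20 → 13 → 5 → 25  — not base-6 happy
48: 48 → 5 → 25 → 17 → 29 → 41 → 26 → 20 → 13 → 5  — not base-6 happy
49: 49 → 6 → 1  — base-6 happy
50: 50 → 9 → 10 → 17 → 29 → 41 → 26 → 20 → 13 → 5 → 25 → 17  — not base-6 happy
base-6 happy: 44, 49

2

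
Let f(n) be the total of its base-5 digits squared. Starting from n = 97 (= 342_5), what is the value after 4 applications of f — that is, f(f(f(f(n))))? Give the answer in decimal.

97 = (3,4,2)_5 → 3² + 4² + 2² = 29
29 = (1,0,4)_5 → 1² + 0² + 4² = 17
17 = (3,2)_5 → 3² + 2² = 13
13 = (2,3)_5 → 2² + 3² = 13

13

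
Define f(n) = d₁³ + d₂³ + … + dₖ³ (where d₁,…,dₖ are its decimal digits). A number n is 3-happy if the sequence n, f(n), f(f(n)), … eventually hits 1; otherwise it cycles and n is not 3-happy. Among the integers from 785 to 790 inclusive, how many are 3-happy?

785: 785 → 980 → 1241 → 74 → 407 → 407  — not 3-happy
786: 786 → 1071 → 345 → 216 → 225 → 141 → 66 → 432 → 99 → 1458 → 702 → 351 → 153 → 153  — not 3-happy
787: 787 → 1198 → 1243 → 100 → 1  — 3-happy
788: 788 → 1367 → 587 → 980 → 1241 → 74 → 407 → 407  — not 3-happy
789: 789 → 1584 → 702 → 351 → 153 → 153  — not 3-happy
790: 790 → 1072 → 352 → 160 → 217 → 352  — not 3-happy
3-happy: 787

1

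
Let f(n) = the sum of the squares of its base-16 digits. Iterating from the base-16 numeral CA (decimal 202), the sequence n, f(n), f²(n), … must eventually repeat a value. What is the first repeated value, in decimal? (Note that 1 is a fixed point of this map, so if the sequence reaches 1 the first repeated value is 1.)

169

202 = (12,10)_16 → 12² + 10² = 144 + 100 = 244
244 = (15,4)_16 → 15² + 4² = 225 + 16 = 241
241 = (15,1)_16 → 15² + 1² = 225 + 1 = 226
226 = (14,2)_16 → 14² + 2² = 196 + 4 = 200
200 = (12,8)_16 → 12² + 8² = 144 + 64 = 208
208 = (13,0)_16 → 13² + 0² = 169 + 0 = 169
169 = (10,9)_16 → 10² + 9² = 100 + 81 = 181
181 = (11,5)_16 → 11² + 5² = 121 + 25 = 146
146 = (9,2)_16 → 9² + 2² = 81 + 4 = 85
85 = (5,5)_16 → 5² + 5² = 25 + 25 = 50
50 = (3,2)_16 → 3² + 2² = 9 + 4 = 13
13 = (13)_16 → 13² = 169  — 169 already appeared earlier.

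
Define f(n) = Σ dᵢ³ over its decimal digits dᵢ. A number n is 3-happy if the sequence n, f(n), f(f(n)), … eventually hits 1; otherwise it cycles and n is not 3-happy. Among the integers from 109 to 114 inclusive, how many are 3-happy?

109: 109 → 730 → 370 → 370  — not 3-happy
110: 110 → 2 → 8 → 512 → 134 → 92 → 737 → 713 → 371 → 371  — not 3-happy
111: 111 → 3 → 27 → 351 → 153 → 153  — not 3-happy
112: 112 → 10 → 1  — 3-happy
113: 113 → 29 → 737 → 713 → 371 → 371  — not 3-happy
114: 114 → 66 → 432 → 99 → 1458 → 702 → 351 → 153 → 153  — not 3-happy
3-happy: 112

1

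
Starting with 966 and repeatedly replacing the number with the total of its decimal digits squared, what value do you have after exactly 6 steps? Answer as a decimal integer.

85

966 → 9² + 6² + 6² = 153
153 → 1² + 5² + 3² = 35
35 → 3² + 5² = 34
34 → 3² + 4² = 25
25 → 2² + 5² = 29
29 → 2² + 9² = 85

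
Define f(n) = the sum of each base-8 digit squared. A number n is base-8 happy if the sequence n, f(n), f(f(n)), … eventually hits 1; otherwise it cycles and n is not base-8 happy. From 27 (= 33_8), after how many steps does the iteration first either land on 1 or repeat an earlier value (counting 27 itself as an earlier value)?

3

27 = (3,3)_8 → 3² + 3² = 9 + 9 = 18
18 = (2,2)_8 → 2² + 2² = 4 + 4 = 8
8 = (1,0)_8 → 1² + 0² = 1 + 0 = 1  — reached 1.
That took 3 steps.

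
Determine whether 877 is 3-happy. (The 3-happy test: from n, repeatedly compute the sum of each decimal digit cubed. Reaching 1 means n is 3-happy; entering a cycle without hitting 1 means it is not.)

3-happy

877 → 1198
1198 → 1243
1243 → 100
100 → 1  — reached 1.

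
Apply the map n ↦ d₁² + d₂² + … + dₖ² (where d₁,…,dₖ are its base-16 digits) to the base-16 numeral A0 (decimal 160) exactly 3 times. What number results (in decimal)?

25

160 = (10,0)_16 → 10² + 0² = 100 + 0 = 100
100 = (6,4)_16 → 6² + 4² = 36 + 16 = 52
52 = (3,4)_16 → 3² + 4² = 9 + 16 = 25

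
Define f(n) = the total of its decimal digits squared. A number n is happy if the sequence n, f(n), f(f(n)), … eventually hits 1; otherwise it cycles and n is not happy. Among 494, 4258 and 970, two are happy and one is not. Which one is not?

494

494: 494 → 113 → 11 → 2 → 4 → 16 → 37 → 58 → 89 → 145 → 42 → 20 → 4  — repeats 4 (not happy)
4258: 4258 → 109 → 82 → 68 → 100 → 1  — reaches 1 (happy)
970: 970 → 130 → 10 → 1  — reaches 1 (happy)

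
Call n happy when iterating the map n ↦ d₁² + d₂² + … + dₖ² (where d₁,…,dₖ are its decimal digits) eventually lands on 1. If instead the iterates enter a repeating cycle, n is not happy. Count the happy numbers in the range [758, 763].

758: 758 → 138 → 74 → 65 → 61 → 37 → 58 → 89 → 145 → 42 → 20 → 4 → 16 → 37  — not happy
759: 759 → 155 → 51 → 26 → 40 → 16 → 37 → 58 → 89 → 145 → 42 → 20 → 4 → 16  — not happy
760: 760 → 85 → 89 → 145 → 42 → 20 → 4 → 16 → 37 → 58 → 89  — not happy
761: 761 → 86 → 100 → 1  — happy
762: 762 → 89 → 145 → 42 → 20 → 4 → 16 → 37 → 58 → 89  — not happy
763: 763 → 94 → 97 → 130 → 10 → 1  — happy
happy: 761, 763

2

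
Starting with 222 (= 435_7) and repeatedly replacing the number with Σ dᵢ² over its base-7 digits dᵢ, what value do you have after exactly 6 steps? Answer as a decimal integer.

2

222 = (4,3,5)_7 → 4² + 3² + 5² = 16 + 9 + 25 = 50
50 = (1,0,1)_7 → 1² + 0² + 1² = 1 + 0 + 1 = 2
2 = (2)_7 → 2² = 4
4 = (4)_7 → 4² = 16
16 = (2,2)_7 → 2² + 2² = 4 + 4 = 8
8 = (1,1)_7 → 1² + 1² = 1 + 1 = 2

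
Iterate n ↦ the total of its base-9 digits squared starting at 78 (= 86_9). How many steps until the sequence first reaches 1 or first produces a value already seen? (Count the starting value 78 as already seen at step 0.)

78 = (8,6)_9 → 8² + 6² = 64 + 36 = 100
100 = (1,2,1)_9 → 1² + 2² + 1² = 1 + 4 + 1 = 6
6 = (6)_9 → 6² = 36
36 = (4,0)_9 → 4² + 0² = 16 + 0 = 16
16 = (1,7)_9 → 1² + 7² = 1 + 49 = 50
50 = (5,5)_9 → 5² + 5² = 25 + 25 = 50  — 50 repeats.
That took 6 steps.

6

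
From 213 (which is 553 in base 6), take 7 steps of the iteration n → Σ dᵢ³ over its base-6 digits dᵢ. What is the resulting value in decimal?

213 = (5,5,3)_6 → 5³ + 5³ + 3³ = 125 + 125 + 27 = 277
277 = (1,1,4,1)_6 → 1³ + 1³ + 4³ + 1³ = 1 + 1 + 64 + 1 = 67
67 = (1,5,1)_6 → 1³ + 5³ + 1³ = 1 + 125 + 1 = 127
127 = (3,3,1)_6 → 3³ + 3³ + 1³ = 27 + 27 + 1 = 55
55 = (1,3,1)_6 → 1³ + 3³ + 1³ = 1 + 27 + 1 = 29
29 = (4,5)_6 → 4³ + 5³ = 64 + 125 = 189
189 = (5,1,3)_6 → 5³ + 1³ + 3³ = 125 + 1 + 27 = 153

153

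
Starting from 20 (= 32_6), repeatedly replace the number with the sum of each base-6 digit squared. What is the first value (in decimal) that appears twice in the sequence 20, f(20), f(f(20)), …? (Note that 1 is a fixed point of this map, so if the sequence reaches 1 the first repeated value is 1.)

20

20 = (3,2)_6 → 3² + 2² = 13
13 = (2,1)_6 → 2² + 1² = 5
5 = (5)_6 → 5² = 25
25 = (4,1)_6 → 4² + 1² = 17
17 = (2,5)_6 → 2² + 5² = 29
29 = (4,5)_6 → 4² + 5² = 41
41 = (1,0,5)_6 → 1² + 0² + 5² = 26
26 = (4,2)_6 → 4² + 2² = 20  — 20 already appeared earlier.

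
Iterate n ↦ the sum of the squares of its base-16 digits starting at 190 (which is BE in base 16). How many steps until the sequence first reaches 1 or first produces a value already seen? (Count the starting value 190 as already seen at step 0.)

190 = (11,14)_16 → 317
317 = (1,3,13)_16 → 179
179 = (11,3)_16 → 130
130 = (8,2)_16 → 68
68 = (4,4)_16 → 32
32 = (2,0)_16 → 4
4 = (4)_16 → 16
16 = (1,0)_16 → 1  — reached 1.
That took 8 steps.

8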